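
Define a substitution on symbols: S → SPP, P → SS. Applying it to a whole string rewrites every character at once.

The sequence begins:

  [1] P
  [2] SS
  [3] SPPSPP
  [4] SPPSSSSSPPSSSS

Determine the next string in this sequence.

SPPSSSSSPPSPPSPPSPPSPPSSSSSPPSPPSPPSPP

φ(SPPSSSSSPPSSSS) expands symbol-by-symbol to SPP SS SS SPP SPP SPP SPP SPP SS SS SPP SPP SPP SPP; joining the 14 pieces gives the next term.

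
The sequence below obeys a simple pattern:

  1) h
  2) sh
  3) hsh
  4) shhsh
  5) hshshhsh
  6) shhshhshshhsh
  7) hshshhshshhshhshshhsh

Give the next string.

shhshhshshhshhshshhshshhshhshshhsh

From term 3 onward, concatenate the second-to-last term with the last: h·sh = hsh, sh·hsh = shhsh, …
So term 8 is shhshhshshhsh·hshshhshshhshhshshhsh.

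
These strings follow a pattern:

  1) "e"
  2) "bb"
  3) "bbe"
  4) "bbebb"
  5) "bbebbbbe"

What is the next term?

This is a Fibonacci-style word recurrence s(k) = s(k−1)·s(k−2): e.g. bb·e = bbe.
The next term joins bbebbbbe and bbebb.

bbebbbbebbebb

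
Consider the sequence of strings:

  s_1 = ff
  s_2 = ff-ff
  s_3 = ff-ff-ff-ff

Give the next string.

Each string is two copies of the previous one joined by '-'.
Doubling ff-ff-ff-ff with '-' between the halves:

ff-ff-ff-ff-ff-ff-ff-ff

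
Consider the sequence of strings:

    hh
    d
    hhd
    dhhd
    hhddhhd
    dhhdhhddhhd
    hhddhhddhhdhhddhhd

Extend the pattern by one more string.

dhhdhhddhhdhhddhhddhhdhhddhhd

This is a Fibonacci-style word recurrence s(k) = s(k−2)·s(k−1): e.g. hh·d = hhd.
So term 8 is dhhdhhddhhd·hhddhhddhhdhhddhhd.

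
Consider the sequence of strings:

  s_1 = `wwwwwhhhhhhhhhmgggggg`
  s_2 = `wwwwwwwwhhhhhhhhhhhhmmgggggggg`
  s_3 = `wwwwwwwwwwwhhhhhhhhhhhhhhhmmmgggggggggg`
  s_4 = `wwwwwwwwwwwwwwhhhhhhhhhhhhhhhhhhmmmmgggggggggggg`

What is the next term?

Term n consists of 3n-1 w's, followed by 3n+3 h's, followed by n-1 m's, followed by 2n+2 g's, where the shown terms are n = 2, 3, 4, 5.
Setting n = 6 gives 17, 21, 5, 14 characters in each block.

wwwwwwwwwwwwwwwwwhhhhhhhhhhhhhhhhhhhhhmmmmmgggggggggggggg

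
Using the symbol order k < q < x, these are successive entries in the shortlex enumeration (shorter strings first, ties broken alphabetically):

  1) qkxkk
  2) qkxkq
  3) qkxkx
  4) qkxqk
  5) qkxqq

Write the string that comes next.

qkxqx

Find the rightmost character of qkxqq below x, bump it to the next letter, and reset everything to its right to k.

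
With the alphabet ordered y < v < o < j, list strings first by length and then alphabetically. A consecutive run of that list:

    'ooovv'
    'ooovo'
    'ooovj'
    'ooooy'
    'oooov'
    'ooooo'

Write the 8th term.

Advancing 2 positions from ooooo through ooooo → ooooj reaches term 8.

ooojy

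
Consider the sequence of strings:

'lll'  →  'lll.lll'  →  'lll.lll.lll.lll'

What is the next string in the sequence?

lll.lll.lll.lll.lll.lll.lll.lll

s(k+1) = s(k)·.·s(k) — each term doubles the last with '.' between the halves.
One more doubling of lll.lll.lll.lll gives the answer.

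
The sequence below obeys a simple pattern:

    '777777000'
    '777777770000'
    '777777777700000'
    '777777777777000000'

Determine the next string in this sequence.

777777777777770000000

Reading off run lengths: 7 runs 6, 8, 10, 12; 0 runs 3, 4, 5, 6 — each is linear in n, where the shown terms are n = 3, 4, 5, 6.
At n = 7 the blocks have lengths 14, 7.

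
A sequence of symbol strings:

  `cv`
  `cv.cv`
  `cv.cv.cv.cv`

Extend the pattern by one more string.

s(k+1) = s(k)·.·s(k) — each term doubles the last with '.' between the halves.
Doubling cv.cv.cv.cv with '.' between the halves:

cv.cv.cv.cv.cv.cv.cv.cv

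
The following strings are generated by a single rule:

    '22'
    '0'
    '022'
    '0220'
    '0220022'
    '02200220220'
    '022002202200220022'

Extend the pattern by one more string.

02200220220022002202200220220

Each term (from the third on) is the previous term followed by the one before it: term 3 = 0·22 = 022.
The next term joins 022002202200220022 and 02200220220.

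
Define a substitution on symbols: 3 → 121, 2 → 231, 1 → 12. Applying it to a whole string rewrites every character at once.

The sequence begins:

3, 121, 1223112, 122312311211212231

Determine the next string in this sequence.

φ(122312311211212231) expands symbol-by-symbol to 12 231 231 121 12 231 121 12 12 231 12 12 231 12 231 231 121 12; joining the 18 pieces gives the next term.

1223123112112231121121223112122311223123112112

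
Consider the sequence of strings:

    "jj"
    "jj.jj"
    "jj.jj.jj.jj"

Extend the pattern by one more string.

jj.jj.jj.jj.jj.jj.jj.jj

s(k+1) = s(k)·.·s(k) — each term doubles the last with '.' between the halves.
So the next term is two copies of jj.jj.jj.jj with '.' between the halves.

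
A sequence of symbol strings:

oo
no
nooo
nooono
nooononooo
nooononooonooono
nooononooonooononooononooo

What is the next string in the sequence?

nooononooonooononooononooonooononooonooono

From term 3 onward, concatenate the last term with the second-to-last: no·oo = nooo, nooo·no = nooono, …
So term 8 is nooononooonooononooononooo·nooononooonooono.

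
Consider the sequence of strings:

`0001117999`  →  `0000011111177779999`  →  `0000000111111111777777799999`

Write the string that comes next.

Reading off run lengths: 0 runs 3, 5, 7; 1 runs 3, 6, 9; 7 runs 1, 4, 7; 9 runs 3, 4, 5 — each is linear in n (n = 1, 2, …).
At n = 4 the blocks have lengths 9, 12, 10, 6.

0000000001111111111117777777777999999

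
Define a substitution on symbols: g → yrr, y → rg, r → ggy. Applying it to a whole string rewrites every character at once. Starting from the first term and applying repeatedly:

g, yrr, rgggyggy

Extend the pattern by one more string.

ggyyrryrryrrrgyrryrrrg

Apply φ to rgggyggy symbol by symbol: r→ggy, g→yrr, g→yrr, g→yrr, y→rg, g→yrr, g→yrr, y→rg; joined: ggy yrr yrr yrr rg yrr yrr rg.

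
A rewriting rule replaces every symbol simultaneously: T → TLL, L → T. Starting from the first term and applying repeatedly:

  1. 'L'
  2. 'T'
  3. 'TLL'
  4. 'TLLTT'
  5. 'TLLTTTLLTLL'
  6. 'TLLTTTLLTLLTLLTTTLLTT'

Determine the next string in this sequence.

φ(TLLTTTLLTLLTLLTTTLLTT) expands symbol-by-symbol to TLL T T TLL TLL TLL T T TLL T T TLL T T TLL TLL TLL T T TLL TLL; joining the 21 pieces gives the next term.

TLLTTTLLTLLTLLTTTLLTTTLLTTTLLTLLTLLTTTLLTLL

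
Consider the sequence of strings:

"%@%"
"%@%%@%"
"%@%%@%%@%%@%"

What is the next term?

Every step duplicates the string.
So the next term is two copies of %@%%@%%@%%@%.

%@%%@%%@%%@%%@%%@%%@%%@%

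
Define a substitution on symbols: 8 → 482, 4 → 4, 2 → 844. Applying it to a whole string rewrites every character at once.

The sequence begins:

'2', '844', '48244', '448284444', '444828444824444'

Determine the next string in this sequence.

4444828444824444828444444

Replace each of the 15 characters of 444828444824444 in place — 4 4 4 482 844 482 4 4 4 482 844 4 4 4 4 — and concatenate.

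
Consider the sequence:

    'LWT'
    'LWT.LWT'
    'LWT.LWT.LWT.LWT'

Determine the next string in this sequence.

Each string is two copies of the previous one joined by '.'.
So the next term is two copies of LWT.LWT.LWT.LWT with '.' between the halves.

LWT.LWT.LWT.LWT.LWT.LWT.LWT.LWT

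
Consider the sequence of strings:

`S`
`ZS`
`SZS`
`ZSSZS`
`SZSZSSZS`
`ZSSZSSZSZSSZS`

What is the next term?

This is a Fibonacci-style word recurrence s(k) = s(k−2)·s(k−1): e.g. S·ZS = SZS.
The next term joins SZSZSSZS and ZSSZSSZSZSSZS.

SZSZSSZSZSSZSSZSZSSZS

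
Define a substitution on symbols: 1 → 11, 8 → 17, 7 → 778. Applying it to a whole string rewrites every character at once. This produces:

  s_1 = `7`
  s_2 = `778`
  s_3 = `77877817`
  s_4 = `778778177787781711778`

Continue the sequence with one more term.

Rewriting the 21 symbols of 778778177787781711778 one by one yields 778 778 17 778 778 17 11 778 778 778 17 778 778 17 11 778 11 11 778 778 17; concatenated:

778778177787781711778778778177787781711778111177877817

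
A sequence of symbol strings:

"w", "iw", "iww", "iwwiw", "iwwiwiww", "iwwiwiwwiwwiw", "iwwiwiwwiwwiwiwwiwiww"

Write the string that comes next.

iwwiwiwwiwwiwiwwiwiwwiwwiwiwwiwwiw

This is a Fibonacci-style word recurrence s(k) = s(k−1)·s(k−2): e.g. iw·w = iww.
The next term joins iwwiwiwwiwwiwiwwiwiww and iwwiwiwwiwwiw.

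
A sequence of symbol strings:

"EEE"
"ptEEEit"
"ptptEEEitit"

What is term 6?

ptptptptptEEEititititit

Each term wraps the previous one in pt on the left and it on the right.
From ptptEEEitit, 3 further steps: ptptEEEitit → ptptptEEEititit → ptptptptEEEitititit → (answer).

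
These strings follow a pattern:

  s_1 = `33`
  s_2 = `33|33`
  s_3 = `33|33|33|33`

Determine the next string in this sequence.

Every step duplicates the string with '|' between the halves.
So the next term is two copies of 33|33|33|33 with '|' between the halves.

33|33|33|33|33|33|33|33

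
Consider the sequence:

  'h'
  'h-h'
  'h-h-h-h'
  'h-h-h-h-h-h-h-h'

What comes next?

Each string is two copies of the previous one joined by '-'.
Doubling h-h-h-h-h-h-h-h with '-' between the halves:

h-h-h-h-h-h-h-h-h-h-h-h-h-h-h-h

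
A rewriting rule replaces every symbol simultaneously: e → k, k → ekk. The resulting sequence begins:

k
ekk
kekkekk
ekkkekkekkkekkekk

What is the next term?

kekkekkekkkekkekkkekkekkekkkekkekkkekkekk

Replace each of the 17 characters of ekkkekkekkkekkekk in place — k ekk ekk ekk k ekk ekk k ekk ekk ekk k ekk ekk k ekk ekk — and concatenate.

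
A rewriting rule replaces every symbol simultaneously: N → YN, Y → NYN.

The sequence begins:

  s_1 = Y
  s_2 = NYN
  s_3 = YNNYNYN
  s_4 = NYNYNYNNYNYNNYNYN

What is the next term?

Replace each of the 17 characters of NYNYNYNNYNYNNYNYN in place — YN NYN YN NYN YN NYN YN YN NYN YN NYN YN YN NYN YN NYN YN — and concatenate.

YNNYNYNNYNYNNYNYNYNNYNYNNYNYNYNNYNYNNYNYN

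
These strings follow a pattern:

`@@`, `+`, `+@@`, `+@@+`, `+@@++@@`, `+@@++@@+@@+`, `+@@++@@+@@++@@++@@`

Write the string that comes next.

This is a Fibonacci-style word recurrence s(k) = s(k−1)·s(k−2): e.g. +·@@ = +@@.
Continuing: +@@++@@+@@++@@++@@ · +@@++@@+@@+ gives term 8.

+@@++@@+@@++@@++@@+@@++@@+@@+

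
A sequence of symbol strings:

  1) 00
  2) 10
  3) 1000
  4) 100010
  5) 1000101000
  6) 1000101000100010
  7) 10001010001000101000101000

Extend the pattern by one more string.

100010100010001010001010001000101000100010

From term 3 onward, concatenate the last term with the second-to-last: 10·00 = 1000, 1000·10 = 100010, …
So term 8 is 10001010001000101000101000·1000101000100010.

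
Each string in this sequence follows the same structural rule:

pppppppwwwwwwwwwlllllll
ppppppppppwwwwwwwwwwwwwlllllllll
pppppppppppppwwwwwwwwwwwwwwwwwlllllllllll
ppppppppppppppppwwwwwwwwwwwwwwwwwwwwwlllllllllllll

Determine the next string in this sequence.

pppppppppppppppppppwwwwwwwwwwwwwwwwwwwwwwwwwlllllllllllllll

Each string has the form p^{3n+1} w^{4n+1} l^{2n+3}, where the shown terms are n = 2, 3, 4, 5.
At n = 6 the blocks have lengths 19, 25, 15.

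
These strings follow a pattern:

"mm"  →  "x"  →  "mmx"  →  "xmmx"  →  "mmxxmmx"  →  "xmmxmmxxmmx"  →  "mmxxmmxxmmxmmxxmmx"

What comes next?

From term 3 onward, concatenate the second-to-last term with the last: mm·x = mmx, x·mmx = xmmx, …
Continuing: xmmxmmxxmmx · mmxxmmxxmmxmmxxmmx gives term 8.

xmmxmmxxmmxmmxxmmxxmmxmmxxmmx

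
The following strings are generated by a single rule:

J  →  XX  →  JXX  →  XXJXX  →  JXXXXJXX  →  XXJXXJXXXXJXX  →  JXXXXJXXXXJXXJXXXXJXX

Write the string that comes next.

Each term (from the third on) is the two preceding terms concatenated in order: term 3 = J·XX = JXX.
So term 8 is XXJXXJXXXXJXX·JXXXXJXXXXJXXJXXXXJXX.

XXJXXJXXXXJXXJXXXXJXXXXJXXJXXXXJXX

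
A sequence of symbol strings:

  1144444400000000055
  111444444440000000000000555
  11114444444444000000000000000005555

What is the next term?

Reading off run lengths: 1 runs 2, 3, 4; 4 runs 6, 8, 10; 0 runs 9, 13, 17; 5 runs 2, 3, 4 — each is linear in n, where the shown terms are n = 2, 3, 4.
Setting n = 5 gives 5, 12, 21, 5 characters in each block.

1111144444444444400000000000000000000055555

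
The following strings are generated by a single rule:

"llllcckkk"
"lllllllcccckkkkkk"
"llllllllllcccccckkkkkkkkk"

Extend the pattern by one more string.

Term n consists of 3n+1 l's, followed by 2n c's, followed by 3n k's (n = 1, 2, …).
Setting n = 4 gives 13, 8, 12 characters in each block.

lllllllllllllcccccccckkkkkkkkkkkk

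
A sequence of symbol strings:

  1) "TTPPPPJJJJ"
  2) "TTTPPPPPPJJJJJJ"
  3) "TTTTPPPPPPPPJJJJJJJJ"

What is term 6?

TTTTTTTPPPPPPPPPPPPPPJJJJJJJJJJJJJJ

Term n consists of n T's, followed by 2n P's, followed by 2n J's, where the shown terms are n = 2, 3, 4.
For term 6, n = 7, so the run lengths are 7, 14, 14.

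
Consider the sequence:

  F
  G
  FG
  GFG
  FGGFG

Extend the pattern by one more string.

GFGFGGFG

From term 3 onward, concatenate the second-to-last term with the last: F·G = FG, G·FG = GFG, …
The next term joins GFG and FGGFG.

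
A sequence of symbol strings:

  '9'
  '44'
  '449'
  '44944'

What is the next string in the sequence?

Each term (from the third on) is the previous term followed by the one before it: term 3 = 44·9 = 449.
Continuing: 44944 · 449 gives term 5.

44944449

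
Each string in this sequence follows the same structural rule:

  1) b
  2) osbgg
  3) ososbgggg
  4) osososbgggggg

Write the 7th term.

Each term wraps the previous one in os on the left and gg on the right.
From osososbgggggg, 3 further steps: osososbgggggg → ososososbgggggggg → osososososbgggggggggg → (answer).

ososososososbgggggggggggg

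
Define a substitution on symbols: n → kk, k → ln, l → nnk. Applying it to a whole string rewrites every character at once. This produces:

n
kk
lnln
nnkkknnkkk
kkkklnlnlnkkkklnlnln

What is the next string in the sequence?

lnlnlnlnnnkkknnkkknnkkklnlnlnlnnnkkknnkkknnkkk

Replace each of the 20 characters of kkkklnlnlnkkkklnlnln in place — ln ln ln ln nnk kk nnk kk nnk kk ln ln ln ln nnk kk nnk kk nnk kk — and concatenate.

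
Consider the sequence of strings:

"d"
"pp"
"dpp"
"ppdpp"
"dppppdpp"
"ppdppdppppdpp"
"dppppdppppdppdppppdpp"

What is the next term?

From term 3 onward, concatenate the second-to-last term with the last: d·pp = dpp, pp·dpp = ppdpp, …
So term 8 is ppdppdppppdpp·dppppdppppdppdppppdpp.

ppdppdppppdppdppppdppppdppdppppdpp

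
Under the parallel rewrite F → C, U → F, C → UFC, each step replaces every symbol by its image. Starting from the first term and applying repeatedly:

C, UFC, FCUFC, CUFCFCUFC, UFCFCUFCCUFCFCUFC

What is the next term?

Applying the rule to each of the 17 symbols of UFCFCUFCCUFCFCUFC gives the pieces F C UFC C UFC F C UFC UFC F C UFC C UFC F C UFC, which concatenate to the answer.

FCUFCCUFCFCUFCUFCFCUFCCUFCFCUFC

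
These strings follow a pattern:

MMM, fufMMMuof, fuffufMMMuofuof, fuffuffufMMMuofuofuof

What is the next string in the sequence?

s(k+1) = fuf·s(k)·uof, so each term gains fuf as a prefix and uof as a suffix.
Applying this once more to fuffuffufMMMuofuofuof:

fuffuffuffufMMMuofuofuofuof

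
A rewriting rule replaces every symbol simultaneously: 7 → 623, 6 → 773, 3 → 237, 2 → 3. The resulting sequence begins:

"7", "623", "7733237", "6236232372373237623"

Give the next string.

773323777332373237623323762323732376237733237

Replace each of the 19 characters of 6236232372373237623 in place — 773 3 237 773 3 237 3 237 623 3 237 623 237 3 237 623 773 3 237 — and concatenate.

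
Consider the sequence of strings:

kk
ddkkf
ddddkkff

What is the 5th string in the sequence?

s(k+1) = dd·s(k)·f, so each term gains dd as a prefix and f as a suffix.
From ddddkkff, 2 further steps: ddddkkff → ddddddkkfff → (answer).

ddddddddkkffff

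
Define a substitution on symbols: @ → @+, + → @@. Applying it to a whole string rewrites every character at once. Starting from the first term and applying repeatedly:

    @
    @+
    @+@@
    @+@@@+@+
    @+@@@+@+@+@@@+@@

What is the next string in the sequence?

@+@@@+@+@+@@@+@@@+@@@+@+@+@@@+@+

Applying the rule to each of the 16 symbols of @+@@@+@+@+@@@+@@ gives the pieces @+ @@ @+ @+ @+ @@ @+ @@ @+ @@ @+ @+ @+ @@ @+ @+, which concatenate to the answer.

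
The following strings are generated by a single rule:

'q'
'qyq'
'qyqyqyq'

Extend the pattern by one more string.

s(k+1) = s(k)·y·s(k) — each term doubles the last with 'y' between the halves.
One more doubling of qyqyqyq gives the answer.

qyqyqyqyqyqyqyq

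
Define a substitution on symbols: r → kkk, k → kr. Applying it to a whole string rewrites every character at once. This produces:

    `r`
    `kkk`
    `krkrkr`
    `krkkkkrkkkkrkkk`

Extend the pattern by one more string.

φ(krkkkkrkkkkrkkk) expands symbol-by-symbol to kr kkk kr kr kr kr kkk kr kr kr kr kkk kr kr kr; joining the 15 pieces gives the next term.

krkkkkrkrkrkrkkkkrkrkrkrkkkkrkrkr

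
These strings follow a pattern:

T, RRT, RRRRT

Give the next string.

The strings grow by a fixed prefix RR each time.
Applying this once more to RRRRT:

RRRRRRT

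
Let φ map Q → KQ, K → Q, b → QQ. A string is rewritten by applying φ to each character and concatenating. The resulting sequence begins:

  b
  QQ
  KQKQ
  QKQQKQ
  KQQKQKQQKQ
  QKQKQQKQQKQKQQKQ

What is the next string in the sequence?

KQQKQQKQKQQKQKQQKQQKQKQQKQ

Applying the rule to each of the 16 symbols of QKQKQQKQQKQKQQKQ gives the pieces KQ Q KQ Q KQ KQ Q KQ KQ Q KQ Q KQ KQ Q KQ, which concatenate to the answer.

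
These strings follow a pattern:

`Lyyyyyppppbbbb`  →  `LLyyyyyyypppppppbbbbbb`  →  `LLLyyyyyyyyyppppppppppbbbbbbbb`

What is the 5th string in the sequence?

The n-th term is n-1 L's then 2n+1 y's then 3n-2 p's then 2n b's, where the shown terms are n = 2, 3, 4.
Setting n = 6 gives 5, 13, 16, 12 characters in each block.

LLLLLyyyyyyyyyyyyyppppppppppppppppbbbbbbbbbbbb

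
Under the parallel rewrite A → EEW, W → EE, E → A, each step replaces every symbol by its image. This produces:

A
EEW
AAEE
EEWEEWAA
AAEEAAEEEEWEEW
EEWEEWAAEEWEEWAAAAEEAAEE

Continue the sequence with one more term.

Rewriting the 24 symbols of EEWEEWAAEEWEEWAAAAEEAAEE one by one yields A A EE A A EE EEW EEW A A EE A A EE EEW EEW EEW EEW A A EEW EEW A A; concatenated:

AAEEAAEEEEWEEWAAEEAAEEEEWEEWEEWEEWAAEEWEEWAA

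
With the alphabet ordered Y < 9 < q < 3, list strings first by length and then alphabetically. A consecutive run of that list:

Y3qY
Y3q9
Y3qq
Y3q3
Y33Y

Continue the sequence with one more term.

Y339

The successor of Y33Y increments the rightmost position that isn't already 3 and resets every position after it to Y.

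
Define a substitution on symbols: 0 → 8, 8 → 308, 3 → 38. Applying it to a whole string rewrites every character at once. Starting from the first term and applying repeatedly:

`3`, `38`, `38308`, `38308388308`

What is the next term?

3830838830838308308388308

Expanding 38308388308: 3→38, 8→308, 3→38, 0→8, 8→308, 3→38, 8→308, 8→308, 3→38, 0→8, 8→308. Concatenated: 38 308 38 8 308 38 308 308 38 8 308.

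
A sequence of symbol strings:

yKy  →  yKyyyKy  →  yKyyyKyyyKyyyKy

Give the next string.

Every step duplicates the string with 'y' between the halves.
Doubling yKyyyKyyyKyyyKy with 'y' between the halves:

yKyyyKyyyKyyyKyyyKyyyKyyyKyyyKy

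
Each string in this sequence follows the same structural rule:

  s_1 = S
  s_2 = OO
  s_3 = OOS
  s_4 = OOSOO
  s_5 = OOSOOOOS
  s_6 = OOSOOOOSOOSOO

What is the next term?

From term 3 onward, concatenate the last term with the second-to-last: OO·S = OOS, OOS·OO = OOSOO, …
So term 7 is OOSOOOOSOOSOO·OOSOOOOS.

OOSOOOOSOOSOOOOSOOOOS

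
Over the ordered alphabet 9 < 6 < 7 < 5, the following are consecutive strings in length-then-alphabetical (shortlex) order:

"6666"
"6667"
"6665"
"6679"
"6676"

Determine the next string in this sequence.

6677

Treat 6676 as a base-4 numeral over the given alphabet and add one, carrying through any trailing 5's.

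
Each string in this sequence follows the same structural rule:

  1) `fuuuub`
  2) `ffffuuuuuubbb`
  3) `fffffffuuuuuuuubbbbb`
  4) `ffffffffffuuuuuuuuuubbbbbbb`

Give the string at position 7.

The n-th term is 3n-2 f's then 2n+2 u's then 2n-1 b's (n = 1, 2, …).
Setting n = 7 gives 19, 16, 13 characters in each block.

fffffffffffffffffffuuuuuuuuuuuuuuuubbbbbbbbbbbbb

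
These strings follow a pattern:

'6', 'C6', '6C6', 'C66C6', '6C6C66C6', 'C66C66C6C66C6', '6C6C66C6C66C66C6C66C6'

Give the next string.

C66C66C6C66C66C6C66C6C66C66C6C66C6

From term 3 onward, concatenate the second-to-last term with the last: 6·C6 = 6C6, C6·6C6 = C66C6, …
The next term joins C66C66C6C66C6 and 6C6C66C6C66C66C6C66C6.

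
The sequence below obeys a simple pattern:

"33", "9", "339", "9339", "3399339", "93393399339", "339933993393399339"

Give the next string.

93393399339339933993393399339

This is a Fibonacci-style word recurrence s(k) = s(k−2)·s(k−1): e.g. 33·9 = 339.
So term 8 is 93393399339·339933993393399339.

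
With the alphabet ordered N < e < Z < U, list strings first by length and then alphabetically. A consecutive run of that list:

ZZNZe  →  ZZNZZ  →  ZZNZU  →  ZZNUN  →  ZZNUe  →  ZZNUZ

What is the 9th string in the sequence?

ZZeNe

Stepping forward 3 times from ZZNUZ: ZZNUZ → ZZNUU → ZZeNN, then the target.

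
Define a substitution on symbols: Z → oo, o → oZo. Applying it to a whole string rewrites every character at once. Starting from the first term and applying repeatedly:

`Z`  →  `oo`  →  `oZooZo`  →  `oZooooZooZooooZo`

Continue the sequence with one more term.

Applying the rule to each of the 16 symbols of oZooooZooZooooZo gives the pieces oZo oo oZo oZo oZo oZo oo oZo oZo oo oZo oZo oZo oZo oo oZo, which concatenate to the answer.

oZooooZooZooZooZooooZooZooooZooZooZooZooooZo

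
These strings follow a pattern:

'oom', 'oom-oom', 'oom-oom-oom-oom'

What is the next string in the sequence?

oom-oom-oom-oom-oom-oom-oom-oom

s(k+1) = s(k)·-·s(k) — each term doubles the last with '-' between the halves.
So the next term is two copies of oom-oom-oom-oom with '-' between the halves.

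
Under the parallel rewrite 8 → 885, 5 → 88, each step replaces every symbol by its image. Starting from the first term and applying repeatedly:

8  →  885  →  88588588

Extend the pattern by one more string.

8858858888588588885885

Apply φ to 88588588 symbol by symbol: 8→885, 8→885, 5→88, 8→885, 8→885, 5→88, 8→885, 8→885; joined: 885 885 88 885 885 88 885 885.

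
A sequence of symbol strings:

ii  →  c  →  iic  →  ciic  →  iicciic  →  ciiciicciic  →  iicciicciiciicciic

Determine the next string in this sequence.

ciiciicciiciicciicciiciicciic

From term 3 onward, concatenate the second-to-last term with the last: ii·c = iic, c·iic = ciic, …
The next term joins ciiciicciic and iicciicciiciicciic.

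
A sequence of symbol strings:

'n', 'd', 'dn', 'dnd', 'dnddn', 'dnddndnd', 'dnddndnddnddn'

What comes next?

From term 3 onward, concatenate the last term with the second-to-last: d·n = dn, dn·d = dnd, …
The next term joins dnddndnddnddn and dnddndnd.

dnddndnddnddndnddndnd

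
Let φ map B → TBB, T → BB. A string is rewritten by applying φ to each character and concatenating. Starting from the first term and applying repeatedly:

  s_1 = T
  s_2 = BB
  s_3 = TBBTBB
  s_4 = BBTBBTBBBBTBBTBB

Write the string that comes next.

Applying the rule to each of the 16 symbols of BBTBBTBBBBTBBTBB gives the pieces TBB TBB BB TBB TBB BB TBB TBB TBB TBB BB TBB TBB BB TBB TBB, which concatenate to the answer.

TBBTBBBBTBBTBBBBTBBTBBTBBTBBBBTBBTBBBBTBBTBB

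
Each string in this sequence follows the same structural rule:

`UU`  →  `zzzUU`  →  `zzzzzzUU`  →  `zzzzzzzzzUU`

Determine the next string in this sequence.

zzzzzzzzzzzzUU

Every step adds zzz at the front: s(k+1) = zzz·s(k).
So the next term is zzz·zzzzzzzzzUU.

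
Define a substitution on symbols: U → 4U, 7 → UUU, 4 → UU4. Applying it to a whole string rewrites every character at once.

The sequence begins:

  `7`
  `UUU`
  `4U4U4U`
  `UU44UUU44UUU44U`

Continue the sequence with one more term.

Replace each of the 15 characters of UU44UUU44UUU44U in place — 4U 4U UU4 UU4 4U 4U 4U UU4 UU4 4U 4U 4U UU4 UU4 4U — and concatenate.

4U4UUU4UU44U4U4UUU4UU44U4U4UUU4UU44U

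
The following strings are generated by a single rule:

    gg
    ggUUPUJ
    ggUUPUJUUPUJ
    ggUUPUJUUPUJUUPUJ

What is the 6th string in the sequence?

Each term is the previous one with UUPUJ appended.
From ggUUPUJUUPUJUUPUJ, 2 further steps: ggUUPUJUUPUJUUPUJ → ggUUPUJUUPUJUUPUJUUPUJ → (answer).

ggUUPUJUUPUJUUPUJUUPUJUUPUJ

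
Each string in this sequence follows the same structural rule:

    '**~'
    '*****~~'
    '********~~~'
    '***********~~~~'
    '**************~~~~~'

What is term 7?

The n-th term is 3n-1 *'s then n ~'s (n = 1, 2, …).
For term 7, n = 7, so the run lengths are 20, 7.

********************~~~~~~~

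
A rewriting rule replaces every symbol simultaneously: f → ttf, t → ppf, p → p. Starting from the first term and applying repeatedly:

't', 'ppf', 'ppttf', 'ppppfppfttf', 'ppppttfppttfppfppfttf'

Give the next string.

Rewriting the 21 symbols of ppppttfppttfppfppfttf one by one yields p p p p ppf ppf ttf p p ppf ppf ttf p p ttf p p ttf ppf ppf ttf; concatenated:

ppppppfppfttfppppfppfttfppttfppttfppfppfttf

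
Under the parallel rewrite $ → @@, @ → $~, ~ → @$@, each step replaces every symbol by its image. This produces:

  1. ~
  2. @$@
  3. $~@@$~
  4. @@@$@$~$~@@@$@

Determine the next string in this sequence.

Applying the rule to each of the 14 symbols of @@@$@$~$~@@@$@ gives the pieces $~ $~ $~ @@ $~ @@ @$@ @@ @$@ $~ $~ $~ @@ $~, which concatenate to the answer.

$~$~$~@@$~@@@$@@@@$@$~$~$~@@$~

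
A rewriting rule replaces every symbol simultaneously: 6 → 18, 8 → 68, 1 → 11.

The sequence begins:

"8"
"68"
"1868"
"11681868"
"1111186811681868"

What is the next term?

Replace each of the 16 characters of 1111186811681868 in place — 11 11 11 11 11 68 18 68 11 11 18 68 11 68 18 68 — and concatenate.

11111111116818681111186811681868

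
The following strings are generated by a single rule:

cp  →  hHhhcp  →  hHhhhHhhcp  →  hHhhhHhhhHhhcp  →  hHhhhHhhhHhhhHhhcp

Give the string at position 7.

hHhhhHhhhHhhhHhhhHhhhHhhcp

The strings grow by a fixed prefix hHhh each time.
From hHhhhHhhhHhhhHhhcp, 2 further steps: hHhhhHhhhHhhhHhhcp → hHhhhHhhhHhhhHhhhHhhcp → (answer).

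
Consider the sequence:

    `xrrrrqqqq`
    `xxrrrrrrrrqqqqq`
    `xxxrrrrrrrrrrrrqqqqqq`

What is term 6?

Reading off run lengths: x runs 1, 2, 3; r runs 4, 8, 12; q runs 4, 5, 6 — each is linear in n (n = 1, 2, …).
For term 6, n = 6, so the run lengths are 6, 24, 9.

xxxxxxrrrrrrrrrrrrrrrrrrrrrrrrqqqqqqqqq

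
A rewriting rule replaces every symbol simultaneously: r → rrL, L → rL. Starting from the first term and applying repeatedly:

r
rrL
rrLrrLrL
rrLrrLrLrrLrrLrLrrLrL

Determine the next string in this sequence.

rrLrrLrLrrLrrLrLrrLrLrrLrrLrLrrLrrLrLrrLrLrrLrrLrLrrLrL

φ(rrLrrLrLrrLrrLrLrrLrL) expands symbol-by-symbol to rrL rrL rL rrL rrL rL rrL rL rrL rrL rL rrL rrL rL rrL rL rrL rrL rL rrL rL; joining the 21 pieces gives the next term.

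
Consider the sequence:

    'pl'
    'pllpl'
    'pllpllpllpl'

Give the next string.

pllpllpllpllpllpllpllpl

Each string is two copies of the previous one joined by 'l'.
One more doubling of pllpllpllpl gives the answer.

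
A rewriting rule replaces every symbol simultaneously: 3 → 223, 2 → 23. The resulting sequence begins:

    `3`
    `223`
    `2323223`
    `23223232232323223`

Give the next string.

φ(23223232232323223) expands symbol-by-symbol to 23 223 23 23 223 23 223 23 23 223 23 223 23 223 23 23 223; joining the 17 pieces gives the next term.

23223232322323223232322323223232232323223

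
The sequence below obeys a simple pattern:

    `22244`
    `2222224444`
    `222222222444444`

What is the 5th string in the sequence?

The n-th term is 3n 2's then 2n 4's (n = 1, 2, …).
Setting n = 5 gives 15, 10 characters in each block.

2222222222222224444444444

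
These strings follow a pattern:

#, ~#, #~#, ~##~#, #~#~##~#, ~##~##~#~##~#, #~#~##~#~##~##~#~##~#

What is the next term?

This is a Fibonacci-style word recurrence s(k) = s(k−2)·s(k−1): e.g. #·~# = #~#.
Continuing: ~##~##~#~##~# · #~#~##~#~##~##~#~##~# gives term 8.

~##~##~#~##~##~#~##~#~##~##~#~##~#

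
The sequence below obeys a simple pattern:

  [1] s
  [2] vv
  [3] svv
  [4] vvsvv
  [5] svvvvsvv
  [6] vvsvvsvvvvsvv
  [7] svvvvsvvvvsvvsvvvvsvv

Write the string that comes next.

vvsvvsvvvvsvvsvvvvsvvvvsvvsvvvvsvv

This is a Fibonacci-style word recurrence s(k) = s(k−2)·s(k−1): e.g. s·vv = svv.
The next term joins vvsvvsvvvvsvv and svvvvsvvvvsvvsvvvvsvv.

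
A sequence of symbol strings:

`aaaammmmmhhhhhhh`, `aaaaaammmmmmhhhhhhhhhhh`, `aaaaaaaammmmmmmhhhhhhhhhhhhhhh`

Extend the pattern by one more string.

Reading off run lengths: a runs 4, 6, 8; m runs 5, 6, 7; h runs 7, 11, 15 — each is linear in n, where the shown terms are n = 2, 3, 4.
At n = 5 the blocks have lengths 10, 8, 19.

aaaaaaaaaammmmmmmmhhhhhhhhhhhhhhhhhhh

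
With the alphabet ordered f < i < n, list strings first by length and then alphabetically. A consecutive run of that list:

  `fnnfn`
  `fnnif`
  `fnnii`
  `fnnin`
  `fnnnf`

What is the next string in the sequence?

fnnni

Treat fnnnf as a base-3 numeral over the given alphabet and add one, carrying through any trailing n's.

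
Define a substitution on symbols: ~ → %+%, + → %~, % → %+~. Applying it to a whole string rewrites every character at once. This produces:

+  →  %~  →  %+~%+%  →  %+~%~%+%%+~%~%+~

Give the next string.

%+~%~%+%%+~%+%%+~%~%+~%+~%~%+%%+~%+%%+~%~%+%

Applying the rule to each of the 16 symbols of %+~%~%+%%+~%~%+~ gives the pieces %+~ %~ %+% %+~ %+% %+~ %~ %+~ %+~ %~ %+% %+~ %+% %+~ %~ %+%, which concatenate to the answer.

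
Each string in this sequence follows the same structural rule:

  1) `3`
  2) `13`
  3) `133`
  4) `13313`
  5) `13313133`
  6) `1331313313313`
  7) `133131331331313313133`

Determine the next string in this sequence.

1331313313313133131331331313313313

This is a Fibonacci-style word recurrence s(k) = s(k−1)·s(k−2): e.g. 13·3 = 133.
Continuing: 133131331331313313133 · 1331313313313 gives term 8.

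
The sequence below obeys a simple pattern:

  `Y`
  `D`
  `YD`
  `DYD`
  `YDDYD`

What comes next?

DYDYDDYD

From term 3 onward, concatenate the second-to-last term with the last: Y·D = YD, D·YD = DYD, …
The next term joins DYD and YDDYD.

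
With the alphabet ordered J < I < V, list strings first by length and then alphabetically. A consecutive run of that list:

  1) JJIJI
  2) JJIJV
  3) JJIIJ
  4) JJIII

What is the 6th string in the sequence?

Continuing the enumeration 2 steps past JJIII: JJIII → JJIIV → (answer).

JJIVJ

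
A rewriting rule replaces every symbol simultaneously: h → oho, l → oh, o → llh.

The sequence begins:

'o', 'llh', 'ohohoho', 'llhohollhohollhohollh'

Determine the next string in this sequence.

Replace each of the 21 characters of llhohollhohollhohollh in place — oh oh oho llh oho llh oh oh oho llh oho llh oh oh oho llh oho llh oh oh oho — and concatenate.

ohohohollhohollhohohohollhohollhohohohollhohollhohohoho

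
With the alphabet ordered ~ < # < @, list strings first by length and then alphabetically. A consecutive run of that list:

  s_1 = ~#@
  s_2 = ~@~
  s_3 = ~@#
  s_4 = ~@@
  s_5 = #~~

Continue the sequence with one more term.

Find the rightmost character of #~~ below @, bump it to the next letter, and reset everything to its right to ~.

#~#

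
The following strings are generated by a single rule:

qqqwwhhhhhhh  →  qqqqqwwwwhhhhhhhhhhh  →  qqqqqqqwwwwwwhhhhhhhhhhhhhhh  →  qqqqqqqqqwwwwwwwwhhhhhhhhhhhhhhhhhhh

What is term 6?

qqqqqqqqqqqqqwwwwwwwwwwwwhhhhhhhhhhhhhhhhhhhhhhhhhhh

Each string has the form q^{2n+1} w^{2n} h^{4n+3} (n = 1, 2, …).
At n = 6 the blocks have lengths 13, 12, 27.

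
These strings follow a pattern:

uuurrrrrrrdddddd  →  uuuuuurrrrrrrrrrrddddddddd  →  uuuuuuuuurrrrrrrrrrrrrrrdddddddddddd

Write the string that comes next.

uuuuuuuuuuuurrrrrrrrrrrrrrrrrrrddddddddddddddd

Each string has the form u^{3n} r^{4n+3} d^{3n+3} (n = 1, 2, …).
Setting n = 4 gives 12, 19, 15 characters in each block.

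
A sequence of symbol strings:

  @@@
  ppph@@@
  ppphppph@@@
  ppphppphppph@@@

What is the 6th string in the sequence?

Each term is the previous one with ppph prepended.
From ppphppphppph@@@, 2 further steps: ppphppphppph@@@ → ppphppphppphppph@@@ → (answer).

ppphppphppphppphppph@@@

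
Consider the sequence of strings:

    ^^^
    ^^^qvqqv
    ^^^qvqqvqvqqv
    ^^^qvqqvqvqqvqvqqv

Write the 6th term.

^^^qvqqvqvqqvqvqqvqvqqvqvqqv

The strings grow by a fixed suffix qvqqv each time.
From ^^^qvqqvqvqqvqvqqv, 2 further steps: ^^^qvqqvqvqqvqvqqv → ^^^qvqqvqvqqvqvqqvqvqqv → (answer).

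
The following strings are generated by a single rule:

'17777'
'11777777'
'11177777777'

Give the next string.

The n-th term is n-1 1's then 2n 7's, where the shown terms are n = 2, 3, 4.
Setting n = 5 gives 4, 10 characters in each block.

11117777777777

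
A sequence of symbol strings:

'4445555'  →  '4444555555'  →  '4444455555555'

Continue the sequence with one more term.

4444445555555555

Each string has the form 4^{n+1} 5^{2n}, where the shown terms are n = 2, 3, 4.
At n = 5 the blocks have lengths 6, 10.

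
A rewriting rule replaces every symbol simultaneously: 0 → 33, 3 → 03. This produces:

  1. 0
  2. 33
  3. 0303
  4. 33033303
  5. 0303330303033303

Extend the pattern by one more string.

Rewriting the 16 symbols of 0303330303033303 one by one yields 33 03 33 03 03 03 33 03 33 03 33 03 03 03 33 03; concatenated:

33033303030333033303330303033303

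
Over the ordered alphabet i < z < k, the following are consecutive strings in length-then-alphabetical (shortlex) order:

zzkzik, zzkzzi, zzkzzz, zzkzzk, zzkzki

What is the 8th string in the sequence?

Continuing the enumeration 3 steps past zzkzki: zzkzki → zzkzkz → zzkzkk → (answer).

zzkkii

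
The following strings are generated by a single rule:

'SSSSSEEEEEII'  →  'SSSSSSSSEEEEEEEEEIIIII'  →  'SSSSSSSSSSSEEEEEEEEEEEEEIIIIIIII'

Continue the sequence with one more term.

Term n consists of 3n+2 S's, followed by 4n+1 E's, followed by 3n-1 I's (n = 1, 2, …).
For the next term, n = 4, so the run lengths are 14, 17, 11.

SSSSSSSSSSSSSSEEEEEEEEEEEEEEEEEIIIIIIIIIII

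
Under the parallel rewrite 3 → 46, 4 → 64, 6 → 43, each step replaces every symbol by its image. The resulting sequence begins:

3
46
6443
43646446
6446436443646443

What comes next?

Replace each of the 16 characters of 6446436443646443 in place — 43 64 64 43 64 46 43 64 64 46 43 64 43 64 64 46 — and concatenate.

43646443644643646446436443646446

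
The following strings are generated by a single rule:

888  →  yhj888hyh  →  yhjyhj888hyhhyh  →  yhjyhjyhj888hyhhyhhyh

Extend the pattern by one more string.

yhjyhjyhjyhj888hyhhyhhyhhyh

s(k+1) = yhj·s(k)·hyh, so each term gains yhj as a prefix and hyh as a suffix.
One more step from yhjyhjyhj888hyhhyhhyh gives the answer.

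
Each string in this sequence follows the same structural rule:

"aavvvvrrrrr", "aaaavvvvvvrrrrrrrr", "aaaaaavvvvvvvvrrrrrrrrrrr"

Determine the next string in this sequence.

aaaaaaaavvvvvvvvvvrrrrrrrrrrrrrr

The n-th term is 2n a's then 2n+2 v's then 3n+2 r's (n = 1, 2, …).
Setting n = 4 gives 8, 10, 14 characters in each block.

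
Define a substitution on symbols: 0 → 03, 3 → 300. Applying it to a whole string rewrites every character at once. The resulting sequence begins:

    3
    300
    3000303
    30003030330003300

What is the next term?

Rewriting the 17 symbols of 30003030330003300 one by one yields 300 03 03 03 300 03 300 03 300 300 03 03 03 300 300 03 03; concatenated:

30003030330003300033003000303033003000303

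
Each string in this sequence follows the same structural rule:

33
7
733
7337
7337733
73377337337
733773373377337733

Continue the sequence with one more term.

This is a Fibonacci-style word recurrence s(k) = s(k−1)·s(k−2): e.g. 7·33 = 733.
So term 8 is 733773373377337733·73377337337.

73377337337733773373377337337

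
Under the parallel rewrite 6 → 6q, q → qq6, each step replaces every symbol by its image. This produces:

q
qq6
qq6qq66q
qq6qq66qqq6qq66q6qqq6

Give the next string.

qq6qq66qqq6qq66q6qqq6qq6qq66qqq6qq66q6qqq66qqq6qq6qq66q

Applying the rule to each of the 21 symbols of qq6qq66qqq6qq66q6qqq6 gives the pieces qq6 qq6 6q qq6 qq6 6q 6q qq6 qq6 qq6 6q qq6 qq6 6q 6q qq6 6q qq6 qq6 qq6 6q, which concatenate to the answer.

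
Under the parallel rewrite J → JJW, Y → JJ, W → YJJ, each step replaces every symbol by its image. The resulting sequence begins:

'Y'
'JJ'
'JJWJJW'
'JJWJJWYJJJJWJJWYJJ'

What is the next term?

Replace each of the 18 characters of JJWJJWYJJJJWJJWYJJ in place — JJW JJW YJJ JJW JJW YJJ JJ JJW JJW JJW JJW YJJ JJW JJW YJJ JJ JJW JJW — and concatenate.

JJWJJWYJJJJWJJWYJJJJJJWJJWJJWJJWYJJJJWJJWYJJJJJJWJJW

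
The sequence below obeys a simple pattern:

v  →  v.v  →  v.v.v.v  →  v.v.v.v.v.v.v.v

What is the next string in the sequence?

s(k+1) = s(k)·.·s(k) — each term doubles the last with '.' between the halves.
Doubling v.v.v.v.v.v.v.v with '.' between the halves:

v.v.v.v.v.v.v.v.v.v.v.v.v.v.v.v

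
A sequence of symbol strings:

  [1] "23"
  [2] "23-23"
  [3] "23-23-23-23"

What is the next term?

Each string is two copies of the previous one joined by '-'.
Doubling 23-23-23-23 with '-' between the halves:

23-23-23-23-23-23-23-23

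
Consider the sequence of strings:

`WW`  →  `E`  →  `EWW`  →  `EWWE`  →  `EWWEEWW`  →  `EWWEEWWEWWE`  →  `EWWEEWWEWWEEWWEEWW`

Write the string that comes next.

EWWEEWWEWWEEWWEEWWEWWEEWWEWWE

This is a Fibonacci-style word recurrence s(k) = s(k−1)·s(k−2): e.g. E·WW = EWW.
The next term joins EWWEEWWEWWEEWWEEWW and EWWEEWWEWWE.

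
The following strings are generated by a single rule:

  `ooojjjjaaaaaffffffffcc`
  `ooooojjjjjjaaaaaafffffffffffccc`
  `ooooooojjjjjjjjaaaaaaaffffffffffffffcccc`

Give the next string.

Each string has the form o^{2n-1} j^{2n} a^{n+3} f^{3n+2} c^{n}, where the shown terms are n = 2, 3, 4.
At n = 5 the blocks have lengths 9, 10, 8, 17, 5.

ooooooooojjjjjjjjjjaaaaaaaafffffffffffffffffccccc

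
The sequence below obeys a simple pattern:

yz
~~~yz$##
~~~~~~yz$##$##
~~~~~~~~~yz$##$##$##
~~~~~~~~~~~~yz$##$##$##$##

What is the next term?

s(k+1) = ~~~·s(k)·$##, so each term gains ~~~ as a prefix and $## as a suffix.
Applying this once more to ~~~~~~~~~~~~yz$##$##$##$##:

~~~~~~~~~~~~~~~yz$##$##$##$##$##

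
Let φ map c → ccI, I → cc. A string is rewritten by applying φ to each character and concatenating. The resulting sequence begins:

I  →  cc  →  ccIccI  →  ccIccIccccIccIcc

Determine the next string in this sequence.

Applying the rule to each of the 16 symbols of ccIccIccccIccIcc gives the pieces ccI ccI cc ccI ccI cc ccI ccI ccI ccI cc ccI ccI cc ccI ccI, which concatenate to the answer.

ccIccIccccIccIccccIccIccIccIccccIccIccccIccI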